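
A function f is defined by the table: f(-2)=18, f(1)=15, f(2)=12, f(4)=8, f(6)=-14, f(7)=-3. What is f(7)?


-3


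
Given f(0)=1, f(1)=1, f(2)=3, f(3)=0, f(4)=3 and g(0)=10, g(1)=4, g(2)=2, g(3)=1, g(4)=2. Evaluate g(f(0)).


f(0) = 1
g(1) = 4

4


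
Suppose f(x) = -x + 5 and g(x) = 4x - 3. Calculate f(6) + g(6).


f(6) = -1
g(6) = 21
Sum = 20

20


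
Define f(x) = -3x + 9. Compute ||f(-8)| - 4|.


29


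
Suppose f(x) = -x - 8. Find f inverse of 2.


Solve -x - 8 = 2
x = (2 + 8) / (-1) = -10

-10


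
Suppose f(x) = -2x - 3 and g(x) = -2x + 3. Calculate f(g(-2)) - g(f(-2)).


f(g(-2)) = -17
g(f(-2)) = 1
Difference = -18

-18


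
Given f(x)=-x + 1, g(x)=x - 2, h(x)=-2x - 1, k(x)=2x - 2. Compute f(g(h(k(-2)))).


k(-2) = -6
h(-6) = 11
g(11) = 9
f(9) = -8

-8


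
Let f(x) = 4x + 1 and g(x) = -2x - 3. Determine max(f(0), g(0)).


f(0) = 1
g(0) = -3
max = 1

1


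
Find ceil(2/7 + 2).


2/7 = 0.2857
0.2857 + 2 = 2.2857
ceil(2.2857) = 3

3


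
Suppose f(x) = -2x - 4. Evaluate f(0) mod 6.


f(0) = -4
-4 mod 6 = 2

2


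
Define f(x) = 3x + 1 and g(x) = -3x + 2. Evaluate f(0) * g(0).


2


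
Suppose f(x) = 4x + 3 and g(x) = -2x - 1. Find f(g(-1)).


7


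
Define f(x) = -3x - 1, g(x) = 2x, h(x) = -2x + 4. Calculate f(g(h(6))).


h(6) = -8
g(-8) = -16
f(-16) = 47

47


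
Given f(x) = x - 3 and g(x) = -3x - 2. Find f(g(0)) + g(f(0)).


2


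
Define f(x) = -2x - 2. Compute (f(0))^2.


f(0) = -2
(-2)^2 = 4

4


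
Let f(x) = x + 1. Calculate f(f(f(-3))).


f(-3) = -2
f(-2) = -1
f(-1) = 0

0


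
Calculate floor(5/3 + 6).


5/3 = 1.6667
1.6667 + 6 = 7.6667
floor(7.6667) = 7

7


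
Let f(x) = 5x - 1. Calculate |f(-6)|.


f(-6) = -31
|-31| = 31

31


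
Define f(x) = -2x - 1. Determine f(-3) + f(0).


4


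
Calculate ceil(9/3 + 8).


9/3 = 3
3 + 8 = 11
ceil(11) = 11

11


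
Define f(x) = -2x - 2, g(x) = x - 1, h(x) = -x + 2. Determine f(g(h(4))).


h(4) = -2
g(-2) = -3
f(-3) = 4

4


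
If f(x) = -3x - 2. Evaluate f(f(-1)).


-5


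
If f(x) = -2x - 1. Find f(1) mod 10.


f(1) = -3
-3 mod 10 = 7

7


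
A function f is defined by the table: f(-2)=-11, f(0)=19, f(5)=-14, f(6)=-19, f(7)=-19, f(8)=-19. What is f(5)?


Reading from the table at x = 5

-14


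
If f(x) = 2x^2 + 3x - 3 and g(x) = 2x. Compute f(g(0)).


g(0) = 0
f(0) = 2*(0)^2 + 3*(0) - 3 = -3

-3


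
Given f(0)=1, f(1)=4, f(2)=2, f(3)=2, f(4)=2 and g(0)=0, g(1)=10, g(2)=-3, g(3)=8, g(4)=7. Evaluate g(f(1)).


f(1) = 4
g(4) = 7

7


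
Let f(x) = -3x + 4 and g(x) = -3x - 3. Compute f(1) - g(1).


f(1) = 1
g(1) = -6
Difference = 7

7


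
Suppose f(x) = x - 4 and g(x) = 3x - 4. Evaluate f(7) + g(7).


f(7) = 3
g(7) = 17
Sum = 20

20


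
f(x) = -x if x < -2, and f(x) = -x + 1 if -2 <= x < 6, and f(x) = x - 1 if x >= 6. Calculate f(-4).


-4 satisfies x < -2
f(-4) = 4

4


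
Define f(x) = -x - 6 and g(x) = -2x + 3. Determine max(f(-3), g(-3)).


f(-3) = -3
g(-3) = 9
max = 9

9


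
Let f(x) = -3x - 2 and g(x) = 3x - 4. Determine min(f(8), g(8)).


f(8) = -26
g(8) = 20
min = -26

-26


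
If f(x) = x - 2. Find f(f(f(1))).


f(1) = -1
f(-1) = -3
f(-3) = -5

-5


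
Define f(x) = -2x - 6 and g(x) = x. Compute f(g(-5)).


g(-5) = -5
f(-5) = 4

4


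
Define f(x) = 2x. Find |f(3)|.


f(3) = 6
|6| = 6

6


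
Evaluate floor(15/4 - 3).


15/4 = 3.75
3.75 - 3 = 0.75
floor(0.75) = 0

0


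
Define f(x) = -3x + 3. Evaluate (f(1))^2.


0


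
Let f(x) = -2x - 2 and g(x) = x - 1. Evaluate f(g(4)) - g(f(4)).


f(g(4)) = -8
g(f(4)) = -11
Difference = 3

3


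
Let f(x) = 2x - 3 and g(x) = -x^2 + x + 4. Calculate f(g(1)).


5


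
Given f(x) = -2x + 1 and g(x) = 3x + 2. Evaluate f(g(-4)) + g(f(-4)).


50


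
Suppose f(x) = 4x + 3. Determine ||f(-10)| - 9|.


f(-10) = -37
|-37| = 37
|37 - 9| = 28

28


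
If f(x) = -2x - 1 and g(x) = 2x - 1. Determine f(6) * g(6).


f(6) = -13
g(6) = 11
Product = -143

-143


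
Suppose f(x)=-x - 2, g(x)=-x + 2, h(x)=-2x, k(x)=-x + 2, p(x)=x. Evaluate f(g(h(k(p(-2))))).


p(-2) = -2
k(-2) = 4
h(4) = -8
g(-8) = 10
f(10) = -12

-12


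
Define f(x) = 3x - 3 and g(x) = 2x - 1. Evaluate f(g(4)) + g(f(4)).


35


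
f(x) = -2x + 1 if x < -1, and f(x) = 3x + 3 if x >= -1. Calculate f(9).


9 satisfies x >= -1
f(9) = 30

30


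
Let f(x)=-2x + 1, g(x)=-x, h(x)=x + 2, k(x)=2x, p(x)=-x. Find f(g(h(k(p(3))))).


p(3) = -3
k(-3) = -6
h(-6) = -4
g(-4) = 4
f(4) = -7

-7


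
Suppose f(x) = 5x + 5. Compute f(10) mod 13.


f(10) = 55
55 mod 13 = 3

3


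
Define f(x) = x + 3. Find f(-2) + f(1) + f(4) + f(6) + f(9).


f(-2) = 1
f(1) = 4
f(4) = 7
f(6) = 9
f(9) = 12
Sum = 33

33


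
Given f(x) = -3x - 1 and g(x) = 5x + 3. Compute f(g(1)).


-25


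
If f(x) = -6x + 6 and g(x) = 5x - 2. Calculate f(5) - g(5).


f(5) = -24
g(5) = 23
Difference = -47

-47


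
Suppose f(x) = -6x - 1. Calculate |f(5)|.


f(5) = -31
|-31| = 31

31


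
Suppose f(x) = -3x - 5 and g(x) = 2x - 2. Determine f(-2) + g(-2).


f(-2) = 1
g(-2) = -6
Sum = -5

-5


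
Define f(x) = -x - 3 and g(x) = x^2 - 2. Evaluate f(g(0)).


g(0) = -2
f(-2) = -1

-1


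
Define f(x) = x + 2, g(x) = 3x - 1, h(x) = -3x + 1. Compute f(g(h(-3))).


h(-3) = 10
g(10) = 29
f(29) = 31

31


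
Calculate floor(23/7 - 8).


23/7 = 3.2857
3.2857 - 8 = -4.7143
floor(-4.7143) = -5

-5


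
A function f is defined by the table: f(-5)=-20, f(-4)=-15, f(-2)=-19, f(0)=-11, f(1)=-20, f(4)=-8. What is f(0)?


Reading from the table at x = 0

-11


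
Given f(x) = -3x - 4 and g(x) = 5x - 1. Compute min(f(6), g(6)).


f(6) = -22
g(6) = 29
min = -22

-22


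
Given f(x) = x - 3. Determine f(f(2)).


f(2) = -1
f(-1) = -4

-4


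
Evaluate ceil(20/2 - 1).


20/2 = 10
10 - 1 = 9
ceil(9) = 9

9


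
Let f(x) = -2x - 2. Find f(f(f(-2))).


f(-2) = 2
f(2) = -6
f(-6) = 10

10


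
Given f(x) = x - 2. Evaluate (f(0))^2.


4


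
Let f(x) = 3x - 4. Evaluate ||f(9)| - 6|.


f(9) = 23
|23| = 23
|23 - 6| = 17

17


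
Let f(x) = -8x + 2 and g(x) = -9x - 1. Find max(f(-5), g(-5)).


f(-5) = 42
g(-5) = 44
max = 44

44


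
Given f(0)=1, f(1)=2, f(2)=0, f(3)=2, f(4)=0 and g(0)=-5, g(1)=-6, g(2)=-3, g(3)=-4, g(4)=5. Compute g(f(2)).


f(2) = 0
g(0) = -5

-5


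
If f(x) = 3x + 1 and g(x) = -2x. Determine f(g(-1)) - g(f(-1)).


f(g(-1)) = 7
g(f(-1)) = 4
Difference = 3

3


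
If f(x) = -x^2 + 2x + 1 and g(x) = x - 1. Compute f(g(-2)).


g(-2) = -3
f(-3) = (-1)*(-3)^2 + 2*(-3) + 1 = -14

-14


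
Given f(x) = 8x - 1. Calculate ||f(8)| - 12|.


51


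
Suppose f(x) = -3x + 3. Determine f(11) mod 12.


f(11) = -30
-30 mod 12 = 6

6


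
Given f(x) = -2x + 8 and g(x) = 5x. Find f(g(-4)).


g(-4) = -20
f(-20) = 48

48


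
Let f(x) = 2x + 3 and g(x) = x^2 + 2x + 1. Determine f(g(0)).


g(0) = 1
f(1) = 5

5


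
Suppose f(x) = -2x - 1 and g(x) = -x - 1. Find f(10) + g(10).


f(10) = -21
g(10) = -11
Sum = -32

-32


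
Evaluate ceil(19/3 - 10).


-3


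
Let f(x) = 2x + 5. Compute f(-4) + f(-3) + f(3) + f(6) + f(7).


43


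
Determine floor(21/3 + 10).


21/3 = 7
7 + 10 = 17
floor(17) = 17

17


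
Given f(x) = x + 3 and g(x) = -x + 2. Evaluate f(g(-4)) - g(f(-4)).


f(g(-4)) = 9
g(f(-4)) = 3
Difference = 6

6


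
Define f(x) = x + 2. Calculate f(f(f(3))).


f(3) = 5
f(5) = 7
f(7) = 9

9


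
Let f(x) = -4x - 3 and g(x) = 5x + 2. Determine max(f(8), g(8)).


f(8) = -35
g(8) = 42
max = 42

42


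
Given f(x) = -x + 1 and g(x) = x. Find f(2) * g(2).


f(2) = -1
g(2) = 2
Product = -2

-2


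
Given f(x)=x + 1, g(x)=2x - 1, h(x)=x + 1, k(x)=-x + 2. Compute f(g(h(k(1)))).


k(1) = 1
h(1) = 2
g(2) = 3
f(3) = 4

4


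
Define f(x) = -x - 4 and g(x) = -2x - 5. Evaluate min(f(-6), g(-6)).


2


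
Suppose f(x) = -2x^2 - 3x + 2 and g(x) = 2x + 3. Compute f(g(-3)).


g(-3) = -3
f(-3) = (-2)*(-3)^2 - 3*(-3) + 2 = -7

-7


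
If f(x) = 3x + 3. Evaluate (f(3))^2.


f(3) = 12
(12)^2 = 144

144


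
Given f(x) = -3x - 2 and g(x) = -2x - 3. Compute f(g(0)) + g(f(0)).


f(g(0)) = 7
g(f(0)) = 1
Sum = 8

8


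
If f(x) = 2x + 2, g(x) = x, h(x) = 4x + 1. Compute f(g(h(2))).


20


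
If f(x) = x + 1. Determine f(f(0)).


f(0) = 1
f(1) = 2

2


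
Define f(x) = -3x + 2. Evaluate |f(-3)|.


f(-3) = 11
|11| = 11

11


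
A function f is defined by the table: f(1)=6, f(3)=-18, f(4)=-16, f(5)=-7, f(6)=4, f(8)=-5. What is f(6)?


Reading from the table at x = 6

4


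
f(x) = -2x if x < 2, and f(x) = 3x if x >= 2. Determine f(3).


3 satisfies x >= 2
f(3) = 9

9


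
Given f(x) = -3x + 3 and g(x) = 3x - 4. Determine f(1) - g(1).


f(1) = 0
g(1) = -1
Difference = 1

1


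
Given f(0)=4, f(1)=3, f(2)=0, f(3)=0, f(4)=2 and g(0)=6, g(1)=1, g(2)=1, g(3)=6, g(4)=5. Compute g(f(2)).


f(2) = 0
g(0) = 6

6


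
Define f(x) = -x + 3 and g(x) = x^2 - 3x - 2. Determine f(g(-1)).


g(-1) = 2
f(2) = 1

1


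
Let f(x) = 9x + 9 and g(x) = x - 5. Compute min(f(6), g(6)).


f(6) = 63
g(6) = 1
min = 1

1


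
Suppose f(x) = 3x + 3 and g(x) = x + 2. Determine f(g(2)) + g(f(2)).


f(g(2)) = 15
g(f(2)) = 11
Sum = 26

26


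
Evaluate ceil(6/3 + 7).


6/3 = 2
2 + 7 = 9
ceil(9) = 9

9


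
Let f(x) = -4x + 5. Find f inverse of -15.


Solve -4x + 5 = -15
x = (-15 - 5) / (-4) = 5

5


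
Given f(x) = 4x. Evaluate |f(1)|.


f(1) = 4
|4| = 4

4


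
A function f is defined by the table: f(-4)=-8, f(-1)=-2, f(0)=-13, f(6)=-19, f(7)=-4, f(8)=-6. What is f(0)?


Reading from the table at x = 0

-13


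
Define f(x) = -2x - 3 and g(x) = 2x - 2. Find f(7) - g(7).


f(7) = -17
g(7) = 12
Difference = -29

-29


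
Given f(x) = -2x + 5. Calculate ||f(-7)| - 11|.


f(-7) = 19
|19| = 19
|19 - 11| = 8

8


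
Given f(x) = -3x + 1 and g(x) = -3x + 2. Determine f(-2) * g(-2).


f(-2) = 7
g(-2) = 8
Product = 56

56


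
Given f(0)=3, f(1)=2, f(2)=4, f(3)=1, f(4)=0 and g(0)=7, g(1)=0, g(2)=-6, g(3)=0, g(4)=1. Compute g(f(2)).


f(2) = 4
g(4) = 1

1


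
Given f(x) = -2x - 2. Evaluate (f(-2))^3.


8


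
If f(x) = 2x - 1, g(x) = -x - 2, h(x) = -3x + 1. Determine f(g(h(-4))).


h(-4) = 13
g(13) = -15
f(-15) = -31

-31


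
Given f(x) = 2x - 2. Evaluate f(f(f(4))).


f(4) = 6
f(6) = 10
f(10) = 18

18


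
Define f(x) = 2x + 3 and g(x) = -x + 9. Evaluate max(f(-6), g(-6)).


f(-6) = -9
g(-6) = 15
max = 15

15


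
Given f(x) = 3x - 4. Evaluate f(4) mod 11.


8


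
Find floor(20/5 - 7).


20/5 = 4
4 - 7 = -3
floor(-3) = -3

-3


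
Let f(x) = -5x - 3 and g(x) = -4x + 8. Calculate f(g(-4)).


g(-4) = 24
f(24) = -123

-123


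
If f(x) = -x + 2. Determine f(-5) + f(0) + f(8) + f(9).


f(-5) = 7
f(0) = 2
f(8) = -6
f(9) = -7
Sum = -4

-4


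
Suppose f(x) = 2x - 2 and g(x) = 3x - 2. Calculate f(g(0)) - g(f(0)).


f(g(0)) = -6
g(f(0)) = -8
Difference = 2

2


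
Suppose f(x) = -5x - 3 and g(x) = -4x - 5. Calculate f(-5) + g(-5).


37


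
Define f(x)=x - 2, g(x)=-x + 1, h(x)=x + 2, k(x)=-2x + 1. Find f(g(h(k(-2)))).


k(-2) = 5
h(5) = 7
g(7) = -6
f(-6) = -8

-8


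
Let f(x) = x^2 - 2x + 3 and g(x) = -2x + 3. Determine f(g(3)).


g(3) = -3
f(-3) = 1*(-3)^2 - 2*(-3) + 3 = 18

18


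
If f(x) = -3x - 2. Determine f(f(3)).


f(3) = -11
f(-11) = 31

31


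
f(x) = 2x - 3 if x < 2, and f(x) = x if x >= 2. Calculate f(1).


1 satisfies x < 2
f(1) = -1

-1


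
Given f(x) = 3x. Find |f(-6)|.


f(-6) = -18
|-18| = 18

18


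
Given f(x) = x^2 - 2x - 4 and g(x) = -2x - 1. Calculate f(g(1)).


g(1) = -3
f(-3) = 1*(-3)^2 - 2*(-3) - 4 = 11

11


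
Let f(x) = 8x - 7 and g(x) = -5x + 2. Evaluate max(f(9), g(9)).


f(9) = 65
g(9) = -43
max = 65

65


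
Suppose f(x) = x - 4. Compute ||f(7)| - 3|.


f(7) = 3
|3| = 3
|3 - 3| = 0

0


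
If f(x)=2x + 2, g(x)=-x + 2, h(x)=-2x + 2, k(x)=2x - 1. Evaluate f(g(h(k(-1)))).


k(-1) = -3
h(-3) = 8
g(8) = -6
f(-6) = -10

-10


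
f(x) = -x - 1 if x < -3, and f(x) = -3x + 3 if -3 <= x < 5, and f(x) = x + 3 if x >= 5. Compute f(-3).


-3 satisfies -3 <= x < 5
f(-3) = 12

12


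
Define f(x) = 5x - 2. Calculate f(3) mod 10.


f(3) = 13
13 mod 10 = 3

3


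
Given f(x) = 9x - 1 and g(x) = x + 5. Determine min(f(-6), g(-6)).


f(-6) = -55
g(-6) = -1
min = -55

-55


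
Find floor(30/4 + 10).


30/4 = 7.5
7.5 + 10 = 17.5
floor(17.5) = 17

17


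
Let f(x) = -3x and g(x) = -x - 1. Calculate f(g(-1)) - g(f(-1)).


f(g(-1)) = 0
g(f(-1)) = -4
Difference = 4

4


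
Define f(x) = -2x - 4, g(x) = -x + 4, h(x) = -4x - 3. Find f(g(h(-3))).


h(-3) = 9
g(9) = -5
f(-5) = 6

6


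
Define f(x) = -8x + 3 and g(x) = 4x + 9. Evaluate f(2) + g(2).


f(2) = -13
g(2) = 17
Sum = 4

4


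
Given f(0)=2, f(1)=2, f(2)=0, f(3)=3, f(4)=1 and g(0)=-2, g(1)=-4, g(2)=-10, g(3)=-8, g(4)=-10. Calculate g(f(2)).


f(2) = 0
g(0) = -2

-2


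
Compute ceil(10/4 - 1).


10/4 = 2.5
2.5 - 1 = 1.5
ceil(1.5) = 2

2


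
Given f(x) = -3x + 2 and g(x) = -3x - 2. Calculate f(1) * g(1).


f(1) = -1
g(1) = -5
Product = 5

5


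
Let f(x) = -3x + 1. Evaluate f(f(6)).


f(6) = -17
f(-17) = 52

52


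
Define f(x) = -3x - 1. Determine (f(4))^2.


f(4) = -13
(-13)^2 = 169

169


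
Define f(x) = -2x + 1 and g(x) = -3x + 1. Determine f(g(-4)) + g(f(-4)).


f(g(-4)) = -25
g(f(-4)) = -26
Sum = -51

-51


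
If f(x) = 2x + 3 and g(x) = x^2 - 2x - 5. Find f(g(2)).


g(2) = -5
f(-5) = -7

-7


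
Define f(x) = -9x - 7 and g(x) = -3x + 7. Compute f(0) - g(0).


f(0) = -7
g(0) = 7
Difference = -14

-14


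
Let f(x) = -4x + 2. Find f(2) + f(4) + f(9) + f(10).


f(2) = -6
f(4) = -14
f(9) = -34
f(10) = -38
Sum = -92

-92


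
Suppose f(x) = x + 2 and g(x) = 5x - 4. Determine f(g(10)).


g(10) = 46
f(46) = 48

48


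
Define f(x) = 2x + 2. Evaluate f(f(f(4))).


f(4) = 10
f(10) = 22
f(22) = 46

46


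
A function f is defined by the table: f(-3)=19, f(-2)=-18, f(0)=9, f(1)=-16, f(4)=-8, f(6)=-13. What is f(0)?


Reading from the table at x = 0

9


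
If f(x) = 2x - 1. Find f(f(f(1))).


1


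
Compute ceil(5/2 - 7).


5/2 = 2.5
2.5 - 7 = -4.5
ceil(-4.5) = -4

-4


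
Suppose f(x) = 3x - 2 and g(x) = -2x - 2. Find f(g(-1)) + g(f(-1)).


f(g(-1)) = -2
g(f(-1)) = 8
Sum = 6

6


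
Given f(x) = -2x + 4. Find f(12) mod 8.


f(12) = -20
-20 mod 8 = 4

4


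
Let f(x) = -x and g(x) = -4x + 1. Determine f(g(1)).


g(1) = -3
f(-3) = 3

3


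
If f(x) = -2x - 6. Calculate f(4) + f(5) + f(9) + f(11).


f(4) = -14
f(5) = -16
f(9) = -24
f(11) = -28
Sum = -82

-82


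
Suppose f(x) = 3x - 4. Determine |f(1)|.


1


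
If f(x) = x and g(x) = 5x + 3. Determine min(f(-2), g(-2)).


-7


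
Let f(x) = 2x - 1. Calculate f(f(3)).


f(3) = 5
f(5) = 9

9


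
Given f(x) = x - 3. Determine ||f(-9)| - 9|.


3


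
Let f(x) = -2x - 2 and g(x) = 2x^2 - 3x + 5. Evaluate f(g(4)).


g(4) = 25
f(25) = -52

-52


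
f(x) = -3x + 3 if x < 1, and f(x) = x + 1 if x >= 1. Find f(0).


3


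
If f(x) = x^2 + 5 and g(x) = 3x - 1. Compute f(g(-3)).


g(-3) = -10
f(-10) = 1*(-10)^2 + 5 = 105

105


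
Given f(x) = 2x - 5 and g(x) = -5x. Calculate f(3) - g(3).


f(3) = 1
g(3) = -15
Difference = 16

16


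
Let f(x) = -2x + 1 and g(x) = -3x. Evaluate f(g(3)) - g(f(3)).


f(g(3)) = 19
g(f(3)) = 15
Difference = 4

4


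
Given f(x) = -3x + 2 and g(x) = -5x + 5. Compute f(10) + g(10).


f(10) = -28
g(10) = -45
Sum = -73

-73


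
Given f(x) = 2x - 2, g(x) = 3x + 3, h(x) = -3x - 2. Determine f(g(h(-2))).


h(-2) = 4
g(4) = 15
f(15) = 28

28


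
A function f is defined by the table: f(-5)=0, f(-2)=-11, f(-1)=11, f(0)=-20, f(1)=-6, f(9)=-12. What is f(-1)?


Reading from the table at x = -1

11


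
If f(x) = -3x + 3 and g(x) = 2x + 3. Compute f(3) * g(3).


f(3) = -6
g(3) = 9
Product = -54

-54


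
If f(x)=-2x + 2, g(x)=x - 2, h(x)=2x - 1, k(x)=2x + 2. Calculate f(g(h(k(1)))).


k(1) = 4
h(4) = 7
g(7) = 5
f(5) = -8

-8


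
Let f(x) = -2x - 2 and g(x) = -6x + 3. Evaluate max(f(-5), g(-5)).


33


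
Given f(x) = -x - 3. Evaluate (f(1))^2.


f(1) = -4
(-4)^2 = 16

16


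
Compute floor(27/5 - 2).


27/5 = 5.4
5.4 - 2 = 3.4
floor(3.4) = 3

3


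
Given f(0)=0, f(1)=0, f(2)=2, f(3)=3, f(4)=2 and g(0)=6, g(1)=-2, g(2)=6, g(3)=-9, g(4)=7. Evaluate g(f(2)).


f(2) = 2
g(2) = 6

6


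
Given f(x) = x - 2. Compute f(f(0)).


f(0) = -2
f(-2) = -4

-4


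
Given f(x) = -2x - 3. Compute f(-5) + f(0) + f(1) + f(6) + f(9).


-37


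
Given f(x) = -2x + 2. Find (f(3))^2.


f(3) = -4
(-4)^2 = 16

16


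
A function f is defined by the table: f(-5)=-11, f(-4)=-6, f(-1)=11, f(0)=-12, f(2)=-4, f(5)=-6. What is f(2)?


Reading from the table at x = 2

-4


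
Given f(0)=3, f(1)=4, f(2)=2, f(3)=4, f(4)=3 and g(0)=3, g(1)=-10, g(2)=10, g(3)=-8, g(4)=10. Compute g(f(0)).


f(0) = 3
g(3) = -8

-8


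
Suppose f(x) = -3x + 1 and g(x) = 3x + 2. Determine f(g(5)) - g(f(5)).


f(g(5)) = -50
g(f(5)) = -40
Difference = -10

-10


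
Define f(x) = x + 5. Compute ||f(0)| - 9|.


f(0) = 5
|5| = 5
|5 - 9| = 4

4


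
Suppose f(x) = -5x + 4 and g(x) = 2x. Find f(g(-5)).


54


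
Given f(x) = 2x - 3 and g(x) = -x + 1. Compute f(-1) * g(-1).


f(-1) = -5
g(-1) = 2
Product = -10

-10


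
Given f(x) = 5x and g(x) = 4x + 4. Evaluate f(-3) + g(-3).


f(-3) = -15
g(-3) = -8
Sum = -23

-23


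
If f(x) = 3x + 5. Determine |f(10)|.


f(10) = 35
|35| = 35

35


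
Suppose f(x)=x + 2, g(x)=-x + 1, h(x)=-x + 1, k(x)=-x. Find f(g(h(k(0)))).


k(0) = 0
h(0) = 1
g(1) = 0
f(0) = 2

2


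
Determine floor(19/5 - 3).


19/5 = 3.8
3.8 - 3 = 0.8
floor(0.8) = 0

0


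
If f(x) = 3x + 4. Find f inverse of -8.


Solve 3x + 4 = -8
x = (-8 - 4) / 3 = -4

-4


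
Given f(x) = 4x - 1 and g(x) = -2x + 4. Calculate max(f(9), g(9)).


f(9) = 35
g(9) = -14
max = 35

35


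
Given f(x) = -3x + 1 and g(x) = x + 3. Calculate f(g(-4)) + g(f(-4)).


20


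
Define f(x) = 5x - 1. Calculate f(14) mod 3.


0


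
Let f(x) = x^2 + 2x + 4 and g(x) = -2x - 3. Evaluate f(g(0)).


g(0) = -3
f(-3) = 1*(-3)^2 + 2*(-3) + 4 = 7

7


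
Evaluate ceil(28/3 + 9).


28/3 = 9.3333
9.3333 + 9 = 18.3333
ceil(18.3333) = 19

19


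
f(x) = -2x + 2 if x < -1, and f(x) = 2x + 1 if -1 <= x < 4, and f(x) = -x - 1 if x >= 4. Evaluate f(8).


8 satisfies x >= 4
f(8) = -9

-9


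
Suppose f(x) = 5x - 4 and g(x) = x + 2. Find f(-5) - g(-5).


-26


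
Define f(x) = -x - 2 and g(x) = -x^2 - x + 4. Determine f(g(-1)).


-6


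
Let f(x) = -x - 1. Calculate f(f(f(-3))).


f(-3) = 2
f(2) = -3
f(-3) = 2

2


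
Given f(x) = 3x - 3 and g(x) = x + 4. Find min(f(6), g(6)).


10


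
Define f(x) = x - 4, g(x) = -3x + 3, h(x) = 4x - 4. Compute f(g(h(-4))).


h(-4) = -20
g(-20) = 63
f(63) = 59

59


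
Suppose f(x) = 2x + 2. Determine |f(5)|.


12


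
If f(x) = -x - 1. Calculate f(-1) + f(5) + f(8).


f(-1) = 0
f(5) = -6
f(8) = -9
Sum = -15

-15


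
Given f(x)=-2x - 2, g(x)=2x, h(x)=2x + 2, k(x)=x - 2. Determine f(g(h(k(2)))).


k(2) = 0
h(0) = 2
g(2) = 4
f(4) = -10

-10


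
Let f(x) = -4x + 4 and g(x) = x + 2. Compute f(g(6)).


g(6) = 8
f(8) = -28

-28


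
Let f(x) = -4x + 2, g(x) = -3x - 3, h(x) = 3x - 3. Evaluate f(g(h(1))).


h(1) = 0
g(0) = -3
f(-3) = 14

14


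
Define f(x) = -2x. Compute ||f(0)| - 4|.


4


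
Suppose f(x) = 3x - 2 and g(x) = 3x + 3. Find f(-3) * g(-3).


f(-3) = -11
g(-3) = -6
Product = 66

66


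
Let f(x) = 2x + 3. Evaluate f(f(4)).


f(4) = 11
f(11) = 25

25


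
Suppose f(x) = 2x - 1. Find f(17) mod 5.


f(17) = 33
33 mod 5 = 3

3


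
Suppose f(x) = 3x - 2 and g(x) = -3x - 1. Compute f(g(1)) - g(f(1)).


f(g(1)) = -14
g(f(1)) = -4
Difference = -10

-10


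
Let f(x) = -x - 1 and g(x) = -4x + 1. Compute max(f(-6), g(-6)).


f(-6) = 5
g(-6) = 25
max = 25

25


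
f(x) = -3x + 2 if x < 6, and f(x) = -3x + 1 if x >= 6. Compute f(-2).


-2 satisfies x < 6
f(-2) = 8

8


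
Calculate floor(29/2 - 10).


29/2 = 14.5
14.5 - 10 = 4.5
floor(4.5) = 4

4


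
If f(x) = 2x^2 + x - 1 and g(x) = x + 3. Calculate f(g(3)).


77


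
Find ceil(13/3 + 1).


13/3 = 4.3333
4.3333 + 1 = 5.3333
ceil(5.3333) = 6

6


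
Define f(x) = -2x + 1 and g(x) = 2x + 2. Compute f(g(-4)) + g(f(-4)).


f(g(-4)) = 13
g(f(-4)) = 20
Sum = 33

33


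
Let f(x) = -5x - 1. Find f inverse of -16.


Solve -5x - 1 = -16
x = (-16 + 1) / (-5) = 3

3


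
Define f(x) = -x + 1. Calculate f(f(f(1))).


f(1) = 0
f(0) = 1
f(1) = 0

0


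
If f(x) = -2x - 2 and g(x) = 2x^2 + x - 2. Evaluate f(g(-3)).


g(-3) = 13
f(13) = -28

-28


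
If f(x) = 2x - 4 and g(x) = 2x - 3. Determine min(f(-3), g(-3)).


f(-3) = -10
g(-3) = -9
min = -10

-10


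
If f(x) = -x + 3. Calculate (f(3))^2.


0


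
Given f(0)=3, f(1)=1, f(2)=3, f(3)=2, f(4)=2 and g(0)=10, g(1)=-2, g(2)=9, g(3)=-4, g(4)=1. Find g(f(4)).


9


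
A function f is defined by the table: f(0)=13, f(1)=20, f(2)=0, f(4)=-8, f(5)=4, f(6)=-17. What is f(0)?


Reading from the table at x = 0

13


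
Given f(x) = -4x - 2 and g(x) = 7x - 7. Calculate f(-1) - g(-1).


f(-1) = 2
g(-1) = -14
Difference = 16

16


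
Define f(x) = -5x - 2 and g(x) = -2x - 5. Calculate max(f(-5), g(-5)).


f(-5) = 23
g(-5) = 5
max = 23

23


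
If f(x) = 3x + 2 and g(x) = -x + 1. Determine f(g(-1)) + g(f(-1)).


f(g(-1)) = 8
g(f(-1)) = 2
Sum = 10

10


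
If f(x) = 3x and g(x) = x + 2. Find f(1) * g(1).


f(1) = 3
g(1) = 3
Product = 9

9


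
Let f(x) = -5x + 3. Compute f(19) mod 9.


7


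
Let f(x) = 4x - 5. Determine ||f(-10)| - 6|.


f(-10) = -45
|-45| = 45
|45 - 6| = 39

39


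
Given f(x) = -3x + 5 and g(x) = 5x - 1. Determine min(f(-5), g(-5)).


f(-5) = 20
g(-5) = -26
min = -26

-26


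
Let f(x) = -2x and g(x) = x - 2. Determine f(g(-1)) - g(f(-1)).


f(g(-1)) = 6
g(f(-1)) = 0
Difference = 6

6


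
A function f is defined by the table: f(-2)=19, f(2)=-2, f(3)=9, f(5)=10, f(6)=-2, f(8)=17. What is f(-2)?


Reading from the table at x = -2

19


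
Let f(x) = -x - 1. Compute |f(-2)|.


f(-2) = 1
|1| = 1

1


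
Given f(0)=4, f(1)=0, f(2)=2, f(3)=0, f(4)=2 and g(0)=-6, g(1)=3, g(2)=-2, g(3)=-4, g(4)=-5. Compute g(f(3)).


-6


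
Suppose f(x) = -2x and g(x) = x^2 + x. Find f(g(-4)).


g(-4) = 12
f(12) = -24

-24


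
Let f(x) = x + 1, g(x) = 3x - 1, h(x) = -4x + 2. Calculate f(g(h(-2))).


h(-2) = 10
g(10) = 29
f(29) = 30

30


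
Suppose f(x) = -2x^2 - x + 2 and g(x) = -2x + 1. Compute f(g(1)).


g(1) = -1
f(-1) = (-2)*(-1)^2 - 1*(-1) + 2 = 1

1


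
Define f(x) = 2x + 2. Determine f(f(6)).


f(6) = 14
f(14) = 30

30


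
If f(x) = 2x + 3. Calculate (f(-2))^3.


f(-2) = -1
(-1)^3 = -1

-1


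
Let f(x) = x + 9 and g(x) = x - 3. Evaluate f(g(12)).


18


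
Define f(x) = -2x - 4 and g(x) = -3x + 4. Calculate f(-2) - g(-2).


f(-2) = 0
g(-2) = 10
Difference = -10

-10


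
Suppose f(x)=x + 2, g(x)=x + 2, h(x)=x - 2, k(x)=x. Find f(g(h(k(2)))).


k(2) = 2
h(2) = 0
g(0) = 2
f(2) = 4

4


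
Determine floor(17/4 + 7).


17/4 = 4.25
4.25 + 7 = 11.25
floor(11.25) = 11

11


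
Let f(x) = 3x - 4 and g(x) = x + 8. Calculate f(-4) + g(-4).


f(-4) = -16
g(-4) = 4
Sum = -12

-12


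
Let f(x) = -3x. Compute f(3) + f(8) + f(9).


f(3) = -9
f(8) = -24
f(9) = -27
Sum = -60

-60


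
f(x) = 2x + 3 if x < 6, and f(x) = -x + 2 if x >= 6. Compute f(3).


3 satisfies x < 6
f(3) = 9

9


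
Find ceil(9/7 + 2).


9/7 = 1.2857
1.2857 + 2 = 3.2857
ceil(3.2857) = 4

4


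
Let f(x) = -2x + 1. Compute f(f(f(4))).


f(4) = -7
f(-7) = 15
f(15) = -29

-29


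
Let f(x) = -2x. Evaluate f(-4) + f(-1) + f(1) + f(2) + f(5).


f(-4) = 8
f(-1) = 2
f(1) = -2
f(2) = -4
f(5) = -10
Sum = -6

-6


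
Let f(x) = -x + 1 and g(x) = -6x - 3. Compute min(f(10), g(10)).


f(10) = -9
g(10) = -63
min = -63

-63


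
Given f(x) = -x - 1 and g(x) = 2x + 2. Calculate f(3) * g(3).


f(3) = -4
g(3) = 8
Product = -32

-32


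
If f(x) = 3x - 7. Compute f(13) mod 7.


f(13) = 32
32 mod 7 = 4

4


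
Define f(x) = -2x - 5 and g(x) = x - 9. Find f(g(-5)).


23


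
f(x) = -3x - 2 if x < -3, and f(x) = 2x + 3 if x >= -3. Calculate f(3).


9


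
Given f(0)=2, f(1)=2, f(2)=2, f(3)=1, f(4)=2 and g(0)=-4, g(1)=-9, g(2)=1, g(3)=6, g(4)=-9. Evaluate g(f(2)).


f(2) = 2
g(2) = 1

1


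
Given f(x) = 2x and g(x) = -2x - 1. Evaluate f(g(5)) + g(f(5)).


f(g(5)) = -22
g(f(5)) = -21
Sum = -43

-43


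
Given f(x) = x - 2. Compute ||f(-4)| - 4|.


f(-4) = -6
|-6| = 6
|6 - 4| = 2

2


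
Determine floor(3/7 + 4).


3/7 = 0.4286
0.4286 + 4 = 4.4286
floor(4.4286) = 4

4


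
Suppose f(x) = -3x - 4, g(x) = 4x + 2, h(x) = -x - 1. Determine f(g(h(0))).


h(0) = -1
g(-1) = -2
f(-2) = 2

2


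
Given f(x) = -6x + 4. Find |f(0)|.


f(0) = 4
|4| = 4

4


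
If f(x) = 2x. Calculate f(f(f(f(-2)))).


f(-2) = -4
f(-4) = -8
f(-8) = -16
f(-16) = -32

-32


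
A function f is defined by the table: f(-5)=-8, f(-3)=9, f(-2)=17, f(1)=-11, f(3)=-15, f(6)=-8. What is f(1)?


Reading from the table at x = 1

-11


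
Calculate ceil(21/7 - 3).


21/7 = 3
3 - 3 = 0
ceil(0) = 0

0


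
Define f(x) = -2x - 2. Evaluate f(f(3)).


f(3) = -8
f(-8) = 14

14


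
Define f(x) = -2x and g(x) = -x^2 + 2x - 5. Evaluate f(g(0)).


10


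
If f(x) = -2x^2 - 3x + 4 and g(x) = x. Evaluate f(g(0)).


g(0) = 0
f(0) = (-2)*(0)^2 - 3*(0) + 4 = 4

4


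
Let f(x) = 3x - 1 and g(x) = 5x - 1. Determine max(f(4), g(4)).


f(4) = 11
g(4) = 19
max = 19

19


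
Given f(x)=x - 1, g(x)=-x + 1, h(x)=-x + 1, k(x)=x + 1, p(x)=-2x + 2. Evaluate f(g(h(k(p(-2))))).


p(-2) = 6
k(6) = 7
h(7) = -6
g(-6) = 7
f(7) = 6

6


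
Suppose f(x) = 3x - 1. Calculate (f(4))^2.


f(4) = 11
(11)^2 = 121

121


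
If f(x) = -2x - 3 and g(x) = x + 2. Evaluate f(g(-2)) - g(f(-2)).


f(g(-2)) = -3
g(f(-2)) = 3
Difference = -6

-6


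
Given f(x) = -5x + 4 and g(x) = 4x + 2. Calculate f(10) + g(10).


f(10) = -46
g(10) = 42
Sum = -4

-4


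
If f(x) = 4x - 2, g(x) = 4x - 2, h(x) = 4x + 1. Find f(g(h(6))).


h(6) = 25
g(25) = 98
f(98) = 390

390


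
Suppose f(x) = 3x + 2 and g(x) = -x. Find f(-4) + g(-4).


f(-4) = -10
g(-4) = 4
Sum = -6

-6


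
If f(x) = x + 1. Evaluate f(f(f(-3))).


f(-3) = -2
f(-2) = -1
f(-1) = 0

0


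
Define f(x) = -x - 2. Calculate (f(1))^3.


f(1) = -3
(-3)^3 = -27

-27


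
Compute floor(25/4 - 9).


25/4 = 6.25
6.25 - 9 = -2.75
floor(-2.75) = -3

-3


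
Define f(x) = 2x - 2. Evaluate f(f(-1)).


f(-1) = -4
f(-4) = -10

-10


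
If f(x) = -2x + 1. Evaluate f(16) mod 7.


f(16) = -31
-31 mod 7 = 4

4


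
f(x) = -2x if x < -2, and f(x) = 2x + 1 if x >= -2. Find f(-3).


-3 satisfies x < -2
f(-3) = 6

6


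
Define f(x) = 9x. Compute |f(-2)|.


18


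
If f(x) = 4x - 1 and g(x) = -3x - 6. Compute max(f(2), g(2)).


f(2) = 7
g(2) = -12
max = 7

7


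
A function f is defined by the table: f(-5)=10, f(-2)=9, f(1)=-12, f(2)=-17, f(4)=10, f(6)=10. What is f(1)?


Reading from the table at x = 1

-12


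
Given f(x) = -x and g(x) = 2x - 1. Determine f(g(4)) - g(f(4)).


f(g(4)) = -7
g(f(4)) = -9
Difference = 2

2


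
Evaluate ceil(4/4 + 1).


4/4 = 1
1 + 1 = 2
ceil(2) = 2

2


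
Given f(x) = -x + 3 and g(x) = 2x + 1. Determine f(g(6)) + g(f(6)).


f(g(6)) = -10
g(f(6)) = -5
Sum = -15

-15


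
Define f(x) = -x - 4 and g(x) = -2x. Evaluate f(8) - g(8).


4


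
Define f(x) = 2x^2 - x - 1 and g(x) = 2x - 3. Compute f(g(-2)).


104


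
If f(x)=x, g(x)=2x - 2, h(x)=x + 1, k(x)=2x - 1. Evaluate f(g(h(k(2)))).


6


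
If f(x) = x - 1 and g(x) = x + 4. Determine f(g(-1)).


g(-1) = 3
f(3) = 2

2


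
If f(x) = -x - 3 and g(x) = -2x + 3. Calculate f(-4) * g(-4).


11


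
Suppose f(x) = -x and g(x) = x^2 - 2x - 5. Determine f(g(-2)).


g(-2) = 3
f(3) = -3

-3


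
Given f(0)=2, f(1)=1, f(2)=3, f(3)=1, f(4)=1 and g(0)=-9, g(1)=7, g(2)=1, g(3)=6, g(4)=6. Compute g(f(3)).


7


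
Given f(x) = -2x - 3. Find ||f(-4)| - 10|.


5


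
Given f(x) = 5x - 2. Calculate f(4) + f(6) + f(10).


f(4) = 18
f(6) = 28
f(10) = 48
Sum = 94

94


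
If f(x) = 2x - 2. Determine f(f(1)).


f(1) = 0
f(0) = -2

-2


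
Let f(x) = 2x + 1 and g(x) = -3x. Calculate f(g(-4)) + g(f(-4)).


46


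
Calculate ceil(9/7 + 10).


9/7 = 1.2857
1.2857 + 10 = 11.2857
ceil(11.2857) = 12

12


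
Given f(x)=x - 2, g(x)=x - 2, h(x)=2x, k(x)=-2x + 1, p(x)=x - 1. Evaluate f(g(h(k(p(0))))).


p(0) = -1
k(-1) = 3
h(3) = 6
g(6) = 4
f(4) = 2

2


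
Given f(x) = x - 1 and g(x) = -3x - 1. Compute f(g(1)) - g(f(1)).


-4


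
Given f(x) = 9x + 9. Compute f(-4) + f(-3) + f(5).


9


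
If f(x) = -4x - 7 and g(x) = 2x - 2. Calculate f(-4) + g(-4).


f(-4) = 9
g(-4) = -10
Sum = -1

-1


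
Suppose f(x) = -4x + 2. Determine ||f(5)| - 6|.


f(5) = -18
|-18| = 18
|18 - 6| = 12

12


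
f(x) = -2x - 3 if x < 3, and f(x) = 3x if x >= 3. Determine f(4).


4 satisfies x >= 3
f(4) = 12

12


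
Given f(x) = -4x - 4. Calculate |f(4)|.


f(4) = -20
|-20| = 20

20


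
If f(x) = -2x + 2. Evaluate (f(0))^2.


4


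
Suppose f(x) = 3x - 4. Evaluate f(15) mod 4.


f(15) = 41
41 mod 4 = 1

1


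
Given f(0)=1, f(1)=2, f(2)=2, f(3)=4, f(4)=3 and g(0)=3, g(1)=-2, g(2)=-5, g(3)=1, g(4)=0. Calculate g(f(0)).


f(0) = 1
g(1) = -2

-2


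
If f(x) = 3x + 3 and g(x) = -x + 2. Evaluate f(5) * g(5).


f(5) = 18
g(5) = -3
Product = -54

-54


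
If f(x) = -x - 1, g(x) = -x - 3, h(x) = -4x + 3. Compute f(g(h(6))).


h(6) = -21
g(-21) = 18
f(18) = -19

-19


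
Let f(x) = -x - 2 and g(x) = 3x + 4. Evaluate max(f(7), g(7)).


f(7) = -9
g(7) = 25
max = 25

25


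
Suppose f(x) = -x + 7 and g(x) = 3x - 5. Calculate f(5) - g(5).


f(5) = 2
g(5) = 10
Difference = -8

-8


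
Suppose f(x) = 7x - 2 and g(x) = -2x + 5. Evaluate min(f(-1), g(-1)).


f(-1) = -9
g(-1) = 7
min = -9

-9


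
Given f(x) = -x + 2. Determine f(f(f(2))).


0


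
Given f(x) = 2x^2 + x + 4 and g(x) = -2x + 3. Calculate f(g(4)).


49


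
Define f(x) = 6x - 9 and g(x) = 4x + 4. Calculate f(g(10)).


g(10) = 44
f(44) = 255

255


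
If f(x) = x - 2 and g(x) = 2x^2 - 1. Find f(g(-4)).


g(-4) = 31
f(31) = 29

29


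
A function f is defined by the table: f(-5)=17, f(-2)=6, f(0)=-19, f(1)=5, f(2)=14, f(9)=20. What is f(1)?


Reading from the table at x = 1

5


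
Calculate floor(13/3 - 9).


13/3 = 4.3333
4.3333 - 9 = -4.6667
floor(-4.6667) = -5

-5


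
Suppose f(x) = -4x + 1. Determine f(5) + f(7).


-46


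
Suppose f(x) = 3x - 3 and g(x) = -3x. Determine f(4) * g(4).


f(4) = 9
g(4) = -12
Product = -108

-108


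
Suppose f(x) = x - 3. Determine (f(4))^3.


f(4) = 1
(1)^3 = 1

1


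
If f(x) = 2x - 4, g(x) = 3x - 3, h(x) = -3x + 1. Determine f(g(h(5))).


-94


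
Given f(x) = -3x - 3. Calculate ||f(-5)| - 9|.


f(-5) = 12
|12| = 12
|12 - 9| = 3

3


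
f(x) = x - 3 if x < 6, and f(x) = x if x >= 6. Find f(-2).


-2 satisfies x < 6
f(-2) = -5

-5


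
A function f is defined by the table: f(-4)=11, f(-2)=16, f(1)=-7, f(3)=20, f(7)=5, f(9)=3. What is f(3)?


Reading from the table at x = 3

20


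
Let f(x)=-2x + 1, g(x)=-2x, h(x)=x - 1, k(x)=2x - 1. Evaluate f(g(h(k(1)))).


1


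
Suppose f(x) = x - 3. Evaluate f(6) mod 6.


3


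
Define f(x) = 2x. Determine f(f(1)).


f(1) = 2
f(2) = 4

4


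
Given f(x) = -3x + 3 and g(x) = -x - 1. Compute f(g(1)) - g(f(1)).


f(g(1)) = 9
g(f(1)) = -1
Difference = 10

10


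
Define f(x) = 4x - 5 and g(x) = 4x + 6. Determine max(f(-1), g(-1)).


f(-1) = -9
g(-1) = 2
max = 2

2


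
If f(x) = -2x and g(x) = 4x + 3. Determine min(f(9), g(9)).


f(9) = -18
g(9) = 39
min = -18

-18


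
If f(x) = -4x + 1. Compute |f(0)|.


f(0) = 1
|1| = 1

1


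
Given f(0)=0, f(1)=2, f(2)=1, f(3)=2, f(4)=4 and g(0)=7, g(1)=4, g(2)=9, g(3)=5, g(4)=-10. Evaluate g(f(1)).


9


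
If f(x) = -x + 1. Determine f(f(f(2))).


f(2) = -1
f(-1) = 2
f(2) = -1

-1


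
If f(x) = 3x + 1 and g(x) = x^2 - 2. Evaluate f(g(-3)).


g(-3) = 7
f(7) = 22

22


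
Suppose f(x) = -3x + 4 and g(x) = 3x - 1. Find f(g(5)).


g(5) = 14
f(14) = -38

-38


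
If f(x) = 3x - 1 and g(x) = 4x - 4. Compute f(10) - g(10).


f(10) = 29
g(10) = 36
Difference = -7

-7


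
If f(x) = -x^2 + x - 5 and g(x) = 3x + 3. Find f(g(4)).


-215


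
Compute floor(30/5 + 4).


30/5 = 6
6 + 4 = 10
floor(10) = 10

10


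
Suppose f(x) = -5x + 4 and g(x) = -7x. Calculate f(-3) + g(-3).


f(-3) = 19
g(-3) = 21
Sum = 40

40


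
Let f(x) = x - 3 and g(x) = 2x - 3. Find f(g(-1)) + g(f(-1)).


f(g(-1)) = -8
g(f(-1)) = -11
Sum = -19

-19


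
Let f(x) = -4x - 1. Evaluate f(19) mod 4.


3


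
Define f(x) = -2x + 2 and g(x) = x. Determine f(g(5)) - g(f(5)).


f(g(5)) = -8
g(f(5)) = -8
Difference = 0

0


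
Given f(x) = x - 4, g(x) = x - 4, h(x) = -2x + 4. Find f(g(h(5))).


h(5) = -6
g(-6) = -10
f(-10) = -14

-14


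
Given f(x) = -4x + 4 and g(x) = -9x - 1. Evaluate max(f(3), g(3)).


-8


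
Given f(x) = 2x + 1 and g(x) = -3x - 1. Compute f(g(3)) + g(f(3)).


f(g(3)) = -19
g(f(3)) = -22
Sum = -41

-41


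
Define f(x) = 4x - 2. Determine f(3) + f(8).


f(3) = 10
f(8) = 30
Sum = 40

40


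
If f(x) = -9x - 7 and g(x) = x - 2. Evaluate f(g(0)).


g(0) = -2
f(-2) = 11

11


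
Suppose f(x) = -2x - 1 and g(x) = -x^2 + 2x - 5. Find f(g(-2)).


g(-2) = -13
f(-13) = 25

25


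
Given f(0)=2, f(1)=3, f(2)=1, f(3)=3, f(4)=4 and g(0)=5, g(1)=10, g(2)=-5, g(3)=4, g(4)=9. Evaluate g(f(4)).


f(4) = 4
g(4) = 9

9


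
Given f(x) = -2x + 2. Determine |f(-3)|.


f(-3) = 8
|8| = 8

8


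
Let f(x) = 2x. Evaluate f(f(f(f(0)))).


f(0) = 0
f(0) = 0
f(0) = 0
f(0) = 0

0


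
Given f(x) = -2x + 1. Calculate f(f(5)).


f(5) = -9
f(-9) = 19

19


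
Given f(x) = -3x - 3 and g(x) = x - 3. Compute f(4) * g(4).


f(4) = -15
g(4) = 1
Product = -15

-15


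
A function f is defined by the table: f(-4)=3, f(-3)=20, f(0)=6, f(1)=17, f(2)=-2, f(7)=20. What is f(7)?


Reading from the table at x = 7

20


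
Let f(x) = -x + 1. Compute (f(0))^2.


f(0) = 1
(1)^2 = 1

1


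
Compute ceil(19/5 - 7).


19/5 = 3.8
3.8 - 7 = -3.2
ceil(-3.2) = -3

-3


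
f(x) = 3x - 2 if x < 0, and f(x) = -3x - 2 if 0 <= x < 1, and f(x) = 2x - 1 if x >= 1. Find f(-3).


-3 satisfies x < 0
f(-3) = -11

-11


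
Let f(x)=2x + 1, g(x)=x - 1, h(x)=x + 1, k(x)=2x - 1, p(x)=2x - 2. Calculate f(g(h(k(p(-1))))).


p(-1) = -4
k(-4) = -9
h(-9) = -8
g(-8) = -9
f(-9) = -17

-17


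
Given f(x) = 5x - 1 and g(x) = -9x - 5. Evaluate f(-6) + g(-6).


f(-6) = -31
g(-6) = 49
Sum = 18

18


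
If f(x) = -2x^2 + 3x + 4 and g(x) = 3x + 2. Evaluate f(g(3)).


g(3) = 11
f(11) = (-2)*(11)^2 + 3*(11) + 4 = -205

-205


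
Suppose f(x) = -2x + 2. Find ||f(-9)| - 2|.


f(-9) = 20
|20| = 20
|20 - 2| = 18

18


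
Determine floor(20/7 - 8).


20/7 = 2.8571
2.8571 - 8 = -5.1429
floor(-5.1429) = -6

-6


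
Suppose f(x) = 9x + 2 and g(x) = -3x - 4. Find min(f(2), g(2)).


f(2) = 20
g(2) = -10
min = -10

-10


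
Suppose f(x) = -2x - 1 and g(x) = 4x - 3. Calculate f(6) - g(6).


f(6) = -13
g(6) = 21
Difference = -34

-34


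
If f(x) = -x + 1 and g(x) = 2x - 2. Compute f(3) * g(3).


f(3) = -2
g(3) = 4
Product = -8

-8


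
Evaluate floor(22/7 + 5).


22/7 = 3.1429
3.1429 + 5 = 8.1429
floor(8.1429) = 8

8


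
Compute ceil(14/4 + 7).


14/4 = 3.5
3.5 + 7 = 10.5
ceil(10.5) = 11

11


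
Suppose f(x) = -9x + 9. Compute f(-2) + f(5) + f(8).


f(-2) = 27
f(5) = -36
f(8) = -63
Sum = -72

-72


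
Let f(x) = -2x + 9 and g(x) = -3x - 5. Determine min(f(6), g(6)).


f(6) = -3
g(6) = -23
min = -23

-23


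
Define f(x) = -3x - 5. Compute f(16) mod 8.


f(16) = -53
-53 mod 8 = 3

3


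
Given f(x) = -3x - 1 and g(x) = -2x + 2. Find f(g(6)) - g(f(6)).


f(g(6)) = 29
g(f(6)) = 40
Difference = -11

-11


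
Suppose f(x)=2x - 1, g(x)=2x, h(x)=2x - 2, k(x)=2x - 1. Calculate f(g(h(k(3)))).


k(3) = 5
h(5) = 8
g(8) = 16
f(16) = 31

31


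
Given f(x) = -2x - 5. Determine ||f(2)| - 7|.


2


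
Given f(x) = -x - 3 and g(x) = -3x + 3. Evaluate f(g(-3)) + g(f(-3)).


f(g(-3)) = -15
g(f(-3)) = 3
Sum = -12

-12


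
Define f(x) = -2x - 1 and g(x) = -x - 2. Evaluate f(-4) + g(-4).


f(-4) = 7
g(-4) = 2
Sum = 9

9


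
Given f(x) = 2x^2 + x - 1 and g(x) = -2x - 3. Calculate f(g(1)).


g(1) = -5
f(-5) = 2*(-5)^2 + 1*(-5) - 1 = 44

44


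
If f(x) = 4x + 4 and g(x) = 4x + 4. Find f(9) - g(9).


f(9) = 40
g(9) = 40
Difference = 0

0


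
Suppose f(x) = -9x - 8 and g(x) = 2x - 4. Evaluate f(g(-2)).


g(-2) = -8
f(-8) = 64

64


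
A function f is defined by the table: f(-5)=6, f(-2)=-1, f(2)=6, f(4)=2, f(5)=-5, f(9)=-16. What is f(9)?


-16


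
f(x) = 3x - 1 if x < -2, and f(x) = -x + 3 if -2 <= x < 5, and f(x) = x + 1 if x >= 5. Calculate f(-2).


-2 satisfies -2 <= x < 5
f(-2) = 5

5


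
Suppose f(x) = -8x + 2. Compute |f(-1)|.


f(-1) = 10
|10| = 10

10


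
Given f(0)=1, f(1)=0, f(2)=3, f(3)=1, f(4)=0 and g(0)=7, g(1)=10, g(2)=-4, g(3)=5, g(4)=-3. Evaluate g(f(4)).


f(4) = 0
g(0) = 7

7


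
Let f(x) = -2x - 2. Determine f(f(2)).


f(2) = -6
f(-6) = 10

10


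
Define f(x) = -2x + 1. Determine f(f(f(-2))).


19


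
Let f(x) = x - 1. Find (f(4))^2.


9


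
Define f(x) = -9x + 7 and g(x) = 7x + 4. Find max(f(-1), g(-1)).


f(-1) = 16
g(-1) = -3
max = 16

16


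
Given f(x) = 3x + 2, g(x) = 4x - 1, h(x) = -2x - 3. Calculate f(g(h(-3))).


35
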